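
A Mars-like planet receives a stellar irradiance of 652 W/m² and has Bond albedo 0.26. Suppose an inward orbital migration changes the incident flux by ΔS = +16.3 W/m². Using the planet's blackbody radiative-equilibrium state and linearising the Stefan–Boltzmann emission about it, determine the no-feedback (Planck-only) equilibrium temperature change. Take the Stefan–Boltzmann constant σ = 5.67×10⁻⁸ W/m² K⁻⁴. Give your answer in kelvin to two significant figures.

Reference equilibrium: T_e = [S(1−α)/(4σ)]^(1/4) = 214.8 K.
TOA radiative forcing: ΔF = (1−α)ΔS/4 = 0.74·(+16.3)/4 = 3.016 W/m².
Linearising σT⁴ gives d(σT⁴)/dT = 4σT_e³ = 2.247 W/m² per K.
So ΔT₀ = 3.016/2.247 = 1.34 K.

1.3 kelvin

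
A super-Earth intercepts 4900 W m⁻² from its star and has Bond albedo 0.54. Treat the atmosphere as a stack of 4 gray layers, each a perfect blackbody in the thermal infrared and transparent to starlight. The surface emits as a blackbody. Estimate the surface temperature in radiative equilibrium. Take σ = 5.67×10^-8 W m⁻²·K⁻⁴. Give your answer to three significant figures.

The effective emission temperature is T_e = [S(1−α)/(4σ)]^¼ = 315.7 K.
With N = 4 opaque layers, T_s = (N+1)^(1/4)·T_e = 5^(1/4)·315.7 = 472.1 K.

472 K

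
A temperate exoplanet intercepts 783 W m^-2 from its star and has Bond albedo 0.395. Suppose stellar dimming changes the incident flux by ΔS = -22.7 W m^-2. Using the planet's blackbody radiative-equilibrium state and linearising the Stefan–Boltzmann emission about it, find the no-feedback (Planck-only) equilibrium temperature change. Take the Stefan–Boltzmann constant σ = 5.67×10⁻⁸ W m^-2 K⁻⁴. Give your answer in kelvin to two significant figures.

-1.5 K

Unperturbed T_e = [783.0·(1−0.395)/(4σ)]^¼ = 213.8 K.
Only a fraction (1−α) is absorbed and it's spread over 4πR², so ΔF = (1−α)ΔS/4 = -3.433 W m^-2.
Planck response: λ_P = 4σT_e³ = 4·5.67×10⁻⁸·(213.8)³ = 2.216 W m^-2/K.
So ΔT₀ = -3.433/2.216 = -1.55 K.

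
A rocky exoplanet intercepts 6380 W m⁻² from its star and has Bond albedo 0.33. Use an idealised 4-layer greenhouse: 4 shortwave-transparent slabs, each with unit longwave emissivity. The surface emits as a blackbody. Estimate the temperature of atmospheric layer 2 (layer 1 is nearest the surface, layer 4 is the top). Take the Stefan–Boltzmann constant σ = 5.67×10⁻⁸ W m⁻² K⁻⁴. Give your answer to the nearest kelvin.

488 kelvin

The effective emission temperature is T_e = [S(1−α)/(4σ)]^¼ = 370.5 K.
Each opaque layer satisfies 2T_j⁴ = T_{j−1}⁴ + T_{j+1}⁴, giving T_k⁴ = (N+1−k)T_e⁴.
T_2 = (3)^(1/4)·370.5 = 487.6 K.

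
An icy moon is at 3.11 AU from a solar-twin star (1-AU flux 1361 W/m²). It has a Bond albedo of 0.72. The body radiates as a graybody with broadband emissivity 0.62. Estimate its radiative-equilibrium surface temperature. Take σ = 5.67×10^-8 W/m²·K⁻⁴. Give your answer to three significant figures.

By the inverse-square law, S = 1361/3.11² = 140.7 W/m².
The planet absorbs (1−α)S over its disc πR² and re-emits over 4πR², so the mean absorbed flux is (1−0.72)·140.7/4 = 9.850 W/m².
Radiative balance εσT⁴ = 9.850 gives T = [9.850/(0.62·σ)]^(1/4) = 129.4 K.

129 kelvin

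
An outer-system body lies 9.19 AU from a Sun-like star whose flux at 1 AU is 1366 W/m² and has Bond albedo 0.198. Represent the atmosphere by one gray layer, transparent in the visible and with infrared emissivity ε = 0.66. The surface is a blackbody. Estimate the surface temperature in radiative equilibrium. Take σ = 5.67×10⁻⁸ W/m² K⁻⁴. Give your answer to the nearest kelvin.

Irradiance scales as 1/d², so S = 1366 W/m² × (1/9.19)² = 16.17 W/m².
Effective emission temperature (TOA balance): σT_e⁴ = S(1−α)/4 = 3.243 W/m² → T_e = 86.96 K.
The surface balance (absorbed SW + ε·downward IR = σT_s⁴) with T_a⁴ = T_s⁴/2 reduces to T_s = T_e·[2/(2−ε)]^¼ = 96.12 K.

96 K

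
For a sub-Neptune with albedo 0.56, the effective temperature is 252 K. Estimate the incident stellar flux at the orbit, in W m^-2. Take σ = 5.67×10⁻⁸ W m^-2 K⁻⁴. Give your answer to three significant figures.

From S(1−α)/4 = σT⁴: S = 4σT⁴/(1−α).
The emitted flux is σT⁴ = 228.7 W m^-2.
So S = 4×228.7/(1−0.56) = 2079 W m^-2.

2080 W m^-2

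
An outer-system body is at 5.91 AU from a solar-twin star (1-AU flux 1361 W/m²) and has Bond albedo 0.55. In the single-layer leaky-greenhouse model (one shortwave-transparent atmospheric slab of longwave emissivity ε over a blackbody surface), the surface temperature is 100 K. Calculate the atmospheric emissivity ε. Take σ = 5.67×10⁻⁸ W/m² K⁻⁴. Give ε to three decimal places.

Irradiance scales as 1/d², so S = 1361 W/m² × (1/5.91)² = 38.97 W/m².
TOA balance gives T_e = 93.77 K.
T_s⁴ = T_e⁴·2/(2−ε) → ε = 2 − 2(T_e/T_s)⁴ = 2 − 2·(93.77/100)⁴ = 0.4537.

0.454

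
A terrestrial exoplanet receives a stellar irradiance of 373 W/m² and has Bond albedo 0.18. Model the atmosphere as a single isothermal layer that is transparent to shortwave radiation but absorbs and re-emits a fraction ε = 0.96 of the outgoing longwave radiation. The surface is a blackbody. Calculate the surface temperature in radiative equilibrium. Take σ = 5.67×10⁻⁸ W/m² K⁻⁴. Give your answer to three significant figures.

226 K

The planet radiates to space at T_e = [S(1−α)/(4σ)]^(1/4) = 191.6 K.
The surface balance (absorbed SW + ε·downward IR = σT_s⁴) with T_a⁴ = T_s⁴/2 reduces to T_s = T_e·[2/(2−ε)]^¼ = 225.7 K.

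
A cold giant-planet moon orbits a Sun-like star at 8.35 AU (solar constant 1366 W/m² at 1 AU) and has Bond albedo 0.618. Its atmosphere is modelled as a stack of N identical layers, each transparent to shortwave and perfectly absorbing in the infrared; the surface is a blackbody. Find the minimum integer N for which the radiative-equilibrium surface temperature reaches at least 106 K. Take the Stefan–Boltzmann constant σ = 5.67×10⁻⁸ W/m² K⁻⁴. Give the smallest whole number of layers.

Irradiance scales as 1/d², so S = 1366 W/m² × (1/8.35)² = 19.59 W/m².
OLR = S(1−α)/4 = 1.871 W/m²; the top layer radiates at T_e = 75.79 K.
Need (N+1)T_e⁴ ≥ T_s⁴, i.e. N+1 ≥ (106/75.79)⁴ = 3.826.
The minimum whole number is N = 3.

3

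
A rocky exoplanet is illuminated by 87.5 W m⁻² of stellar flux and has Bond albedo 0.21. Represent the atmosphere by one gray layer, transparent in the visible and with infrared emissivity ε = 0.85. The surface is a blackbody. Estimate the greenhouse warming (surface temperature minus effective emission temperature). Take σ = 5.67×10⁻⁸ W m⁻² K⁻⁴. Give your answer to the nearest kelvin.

20 kelvin

Effective emission temperature (TOA balance): σT_e⁴ = S(1−α)/4 = 17.28 W m⁻² → T_e = 132.1 K.
The surface balance (absorbed SW + ε·downward IR = σT_s⁴) with T_a⁴ = T_s⁴/2 reduces to T_s = T_e·[2/(2−ε)]^¼ = 151.7 K.
The atmosphere warms the surface by 19.60 K.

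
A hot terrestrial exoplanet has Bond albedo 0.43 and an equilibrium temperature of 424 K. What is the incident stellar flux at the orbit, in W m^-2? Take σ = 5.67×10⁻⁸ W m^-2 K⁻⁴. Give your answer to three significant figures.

12900 W m^-2

Invert the energy balance for S: S = 4σT⁴/(1−α).
The emitted flux is σT⁴ = 1833 W m^-2.
So S = 4×1833/(1−0.43) = 12860 W m^-2.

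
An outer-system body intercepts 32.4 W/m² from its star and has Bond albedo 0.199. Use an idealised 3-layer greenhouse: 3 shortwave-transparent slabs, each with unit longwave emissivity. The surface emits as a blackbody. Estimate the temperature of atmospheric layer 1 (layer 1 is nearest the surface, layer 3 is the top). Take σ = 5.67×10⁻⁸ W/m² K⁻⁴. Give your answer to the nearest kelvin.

136 kelvin

OLR = S(1−α)/4 = 6.488 W/m²; the top layer radiates at T_e = 103.4 K.
In the N-layer model, layer k (counted from the surface) has T_k = (N+1−k)^(1/4)·T_e.
T_1 = (3)^(1/4)·103.4 = 136.1 K.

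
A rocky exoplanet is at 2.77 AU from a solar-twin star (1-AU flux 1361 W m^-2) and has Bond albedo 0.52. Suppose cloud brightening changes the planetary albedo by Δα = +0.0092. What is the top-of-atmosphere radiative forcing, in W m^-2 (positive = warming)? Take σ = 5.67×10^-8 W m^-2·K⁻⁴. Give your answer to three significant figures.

-0.408 W m^-2

Flux at the orbit: S = 1361/(2.77)² = 177.4 W m^-2.
TOA radiative forcing: ΔF = −S·Δα/4 = −177.4·(+0.0092)/4 = -0.4080 W m^-2.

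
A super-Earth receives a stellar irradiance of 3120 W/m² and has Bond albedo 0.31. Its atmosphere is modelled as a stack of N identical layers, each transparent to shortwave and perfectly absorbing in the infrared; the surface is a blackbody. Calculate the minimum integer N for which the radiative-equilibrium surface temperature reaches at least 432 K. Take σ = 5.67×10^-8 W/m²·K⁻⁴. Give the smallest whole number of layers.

Top-of-atmosphere balance: σT_e⁴ = S(1−α)/4 = 538.2 W/m² → T_e = 312.1 K.
Need (N+1)T_e⁴ ≥ T_s⁴, i.e. N+1 ≥ (432/312.1)⁴ = 3.669.
The minimum whole number is N = 3.

3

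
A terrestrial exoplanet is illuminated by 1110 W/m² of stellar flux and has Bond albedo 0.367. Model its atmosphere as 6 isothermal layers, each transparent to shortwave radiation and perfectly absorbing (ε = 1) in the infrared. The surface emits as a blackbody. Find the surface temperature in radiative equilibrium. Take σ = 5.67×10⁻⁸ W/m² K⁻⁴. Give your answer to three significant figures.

384 K

OLR = S(1−α)/4 = 175.7 W/m²; the top layer radiates at T_e = 235.9 K.
For an N-layer opaque stack, T_s⁴ = (N+1)T_e⁴, hence T_s = (7)^(1/4)×235.9 K = 383.7 K.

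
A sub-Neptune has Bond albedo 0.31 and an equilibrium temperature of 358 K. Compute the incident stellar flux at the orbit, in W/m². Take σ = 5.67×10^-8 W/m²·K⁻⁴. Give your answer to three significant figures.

5400 W/m²

Invert the energy balance for S: S = 4σT⁴/(1−α).
σT⁴ = 5.67×10⁻⁸·(358)⁴ = 931.4 W/m².
S = 4·931.4/0.69 = 5399 W/m².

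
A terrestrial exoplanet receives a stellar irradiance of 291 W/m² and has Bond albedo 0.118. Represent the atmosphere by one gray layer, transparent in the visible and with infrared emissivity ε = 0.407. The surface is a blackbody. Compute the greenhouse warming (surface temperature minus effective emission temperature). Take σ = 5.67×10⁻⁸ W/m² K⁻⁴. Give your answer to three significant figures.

Effective emission temperature (TOA balance): σT_e⁴ = S(1−α)/4 = 64.17 W/m² → T_e = 183.4 K.
The surface balance (absorbed SW + ε·downward IR = σT_s⁴) with T_a⁴ = T_s⁴/2 reduces to T_s = T_e·[2/(2−ε)]^¼ = 194.1 K.
T_s − T_e = 194.1 − 183.4 = 10.74 K.

10.7 kelvin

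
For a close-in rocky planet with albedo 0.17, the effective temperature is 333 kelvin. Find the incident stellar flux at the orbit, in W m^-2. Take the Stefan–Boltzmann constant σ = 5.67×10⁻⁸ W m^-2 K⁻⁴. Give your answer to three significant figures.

Invert the energy balance for S: S = 4σT⁴/(1−α).
σT⁴ = 5.67×10⁻⁸·(333)⁴ = 697.2 W m^-2.
S = 4·697.2/0.83 = 3360 W m^-2.

3360 W m^-2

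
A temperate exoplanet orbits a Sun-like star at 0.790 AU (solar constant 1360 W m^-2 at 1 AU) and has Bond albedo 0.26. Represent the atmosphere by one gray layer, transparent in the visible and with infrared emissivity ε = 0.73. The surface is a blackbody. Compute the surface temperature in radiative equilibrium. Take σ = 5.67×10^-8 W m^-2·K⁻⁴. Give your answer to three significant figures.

Flux at the orbit: S = 1360/(0.790)² = 2179 W m^-2.
Effective emission temperature (TOA balance): σT_e⁴ = S(1−α)/4 = 403.1 W m^-2 → T_e = 290.4 K.
Surface balance with a leaky layer gives σT_s⁴ = σT_e⁴·2/(2−ε), so T_s = T_e·[2/(2−0.73)]^(1/4) = 325.3 K.

325 K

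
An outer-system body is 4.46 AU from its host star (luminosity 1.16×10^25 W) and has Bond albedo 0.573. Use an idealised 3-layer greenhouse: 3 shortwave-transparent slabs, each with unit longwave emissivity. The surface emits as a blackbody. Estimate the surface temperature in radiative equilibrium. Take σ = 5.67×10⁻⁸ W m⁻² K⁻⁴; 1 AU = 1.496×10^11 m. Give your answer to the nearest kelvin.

63 K

Orbital distance: d = 4.46 AU = 6.672×10^11 m.
Spreading L over a sphere of radius d: S = 1.16×10^25/(4π·6.67×10^11²) = 2.074 W m⁻².
Top-of-atmosphere balance: σT_e⁴ = S(1−α)/4 = 0.2214 W m⁻² → T_e = 44.45 K.
With N = 3 opaque layers, T_s = (N+1)^(1/4)·T_e = 4^(1/4)·44.45 = 62.86 K.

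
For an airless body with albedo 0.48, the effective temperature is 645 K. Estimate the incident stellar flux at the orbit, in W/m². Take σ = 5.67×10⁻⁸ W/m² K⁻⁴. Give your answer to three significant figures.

Invert the energy balance for S: S = 4σT⁴/(1−α).
σT⁴ = 5.67×10⁻⁸·(645)⁴ = 9813 W/m².
S = 4·9813/0.52 = 75490 W/m².

75500 W/m²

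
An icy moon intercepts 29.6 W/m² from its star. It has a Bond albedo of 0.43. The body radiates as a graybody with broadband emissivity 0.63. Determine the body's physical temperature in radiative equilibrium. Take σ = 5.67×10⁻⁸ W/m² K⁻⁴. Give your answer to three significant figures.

The planet absorbs (1−α)S over its disc πR² and re-emits over 4πR², so the mean absorbed flux is (1−0.43)·29.60/4 = 4.218 W/m².
Radiative balance εσT⁴ = 4.218 gives T = [4.218/(0.63·σ)]^(1/4) = 104.2 K.

104 K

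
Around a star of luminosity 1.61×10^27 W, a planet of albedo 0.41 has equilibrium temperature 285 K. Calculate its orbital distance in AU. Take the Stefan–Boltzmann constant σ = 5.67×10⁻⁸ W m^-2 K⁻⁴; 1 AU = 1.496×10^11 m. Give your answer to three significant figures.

Required flux: S = 4σT⁴/(1−α) = 2536 W m^-2.
Then d = [L/(4πS)]^(1/2) = 2.248×10^11 m, i.e. 1.502 AU.

1.50 AU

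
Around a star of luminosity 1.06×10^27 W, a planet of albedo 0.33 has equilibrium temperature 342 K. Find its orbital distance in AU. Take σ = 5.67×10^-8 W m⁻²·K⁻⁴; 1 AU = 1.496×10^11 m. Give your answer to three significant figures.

The flux needed for this T is 4σT⁴/(1−0.33) = 4631 W m⁻².
From L = 4πd²S, d = √(1.06×10^27/(4π·4631)) = 1.350×10^11 m = 0.9022 AU.

0.902 AU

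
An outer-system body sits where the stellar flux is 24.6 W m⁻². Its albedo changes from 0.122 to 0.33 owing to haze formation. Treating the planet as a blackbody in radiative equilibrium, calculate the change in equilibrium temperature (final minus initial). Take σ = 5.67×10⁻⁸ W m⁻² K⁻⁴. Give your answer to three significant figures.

Initial: T₁ = [S(1−0.122)/(4σ)]^(1/4) = 98.79 K.
With α = 0.33, T₂ = 92.33 K.
Change: 92.33 − 98.79 = -6.457 K.

-6.46 kelvin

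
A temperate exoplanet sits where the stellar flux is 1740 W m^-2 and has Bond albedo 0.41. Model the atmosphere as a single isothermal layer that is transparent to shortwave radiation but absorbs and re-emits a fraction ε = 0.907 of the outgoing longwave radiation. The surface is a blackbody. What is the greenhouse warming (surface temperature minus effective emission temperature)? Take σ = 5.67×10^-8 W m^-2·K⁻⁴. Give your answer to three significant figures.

42.3 K

The planet radiates to space at T_e = [S(1−α)/(4σ)]^(1/4) = 259.4 K.
For a single slab of emissivity ε, T_s⁴ = 2T_e⁴/(2−ε); thus T_s = 259.4·(1.83)^(1/4) = 301.7 K.
T_s − T_e = 301.7 − 259.4 = 42.30 K.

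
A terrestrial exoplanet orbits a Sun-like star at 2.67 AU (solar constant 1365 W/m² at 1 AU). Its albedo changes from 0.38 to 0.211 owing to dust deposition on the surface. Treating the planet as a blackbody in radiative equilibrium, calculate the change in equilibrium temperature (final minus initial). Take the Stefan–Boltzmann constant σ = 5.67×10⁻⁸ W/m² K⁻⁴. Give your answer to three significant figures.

9.40 K

By the inverse-square law, S = 1365/2.67² = 191.5 W/m².
Before: T₁ = [191.5·0.62/(4σ)]^(1/4) = 151.3 K.
With α = 0.211, T₂ = 160.7 K.
ΔT = T₂ − T₁ = 9.395 K.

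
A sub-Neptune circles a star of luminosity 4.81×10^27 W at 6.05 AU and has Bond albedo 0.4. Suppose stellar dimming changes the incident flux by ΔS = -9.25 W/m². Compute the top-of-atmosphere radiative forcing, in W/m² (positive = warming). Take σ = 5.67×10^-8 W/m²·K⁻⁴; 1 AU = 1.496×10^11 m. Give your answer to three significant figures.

-1.39 W/m²

d = 6.05 × 1.496×10^11 m = 9.051×10^11 m.
Flux at the orbit: S = L/(4πd²) = 4.81×10^27/(4π·(9.05×10^11)²) = 467.3 W/m².
Only a fraction (1−α) is absorbed and it's spread over 4πR², so ΔF = (1−α)ΔS/4 = -1.387 W/m².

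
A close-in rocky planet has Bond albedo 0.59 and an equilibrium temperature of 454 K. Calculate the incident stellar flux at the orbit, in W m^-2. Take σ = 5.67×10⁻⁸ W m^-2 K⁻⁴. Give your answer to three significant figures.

23500 W m^-2

From S(1−α)/4 = σT⁴: S = 4σT⁴/(1−α).
The emitted flux is σT⁴ = 2409 W m^-2.
S = 4·2409/0.41 = 23500 W m^-2.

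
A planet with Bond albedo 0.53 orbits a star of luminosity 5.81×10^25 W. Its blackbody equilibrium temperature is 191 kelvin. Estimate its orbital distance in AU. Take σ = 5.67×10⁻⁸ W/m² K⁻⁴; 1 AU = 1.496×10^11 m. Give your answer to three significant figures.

Energy balance gives S = 4σT⁴/(1−α) = 642.2 W/m².
From L = 4πd²S, d = √(5.81×10^25/(4π·642.2)) = 8.485×10^10 m = 0.5672 AU.

0.567 AU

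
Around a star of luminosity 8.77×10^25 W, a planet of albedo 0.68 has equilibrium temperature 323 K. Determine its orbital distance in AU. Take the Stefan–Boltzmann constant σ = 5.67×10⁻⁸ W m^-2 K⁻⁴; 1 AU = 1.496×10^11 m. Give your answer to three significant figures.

Energy balance gives S = 4σT⁴/(1−α) = 7714 W m^-2.
Then d = [L/(4πS)]^(1/2) = 3.008×10^10 m, i.e. 0.2011 AU.

0.201 AU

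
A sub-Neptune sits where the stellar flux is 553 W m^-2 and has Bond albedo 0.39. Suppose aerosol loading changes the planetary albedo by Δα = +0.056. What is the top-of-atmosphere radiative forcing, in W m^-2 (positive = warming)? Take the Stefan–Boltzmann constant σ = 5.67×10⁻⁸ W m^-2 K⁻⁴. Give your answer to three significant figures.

-7.74 W m^-2

ΔF = −(S/4)Δα = −(553.0/4)×(+0.056) = -7.742 W m^-2.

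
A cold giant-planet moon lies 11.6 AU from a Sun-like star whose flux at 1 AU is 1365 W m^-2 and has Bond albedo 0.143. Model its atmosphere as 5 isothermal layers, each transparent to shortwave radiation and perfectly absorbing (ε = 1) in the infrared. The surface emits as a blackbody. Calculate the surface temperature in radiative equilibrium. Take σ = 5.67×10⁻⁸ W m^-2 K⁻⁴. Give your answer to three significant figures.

Irradiance scales as 1/d², so S = 1365 W m^-2 × (1/11.6)² = 10.14 W m^-2.
OLR = S(1−α)/4 = 2.173 W m^-2; the top layer radiates at T_e = 78.68 K.
With N = 5 opaque layers, T_s = (N+1)^(1/4)·T_e = 6^(1/4)·78.68 = 123.1 K.

123 K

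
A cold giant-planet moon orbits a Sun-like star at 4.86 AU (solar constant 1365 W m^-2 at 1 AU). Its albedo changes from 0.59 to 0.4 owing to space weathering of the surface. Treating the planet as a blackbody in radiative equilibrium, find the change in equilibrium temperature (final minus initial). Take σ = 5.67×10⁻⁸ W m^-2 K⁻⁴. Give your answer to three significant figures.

By the inverse-square law, S = 1365/4.86² = 57.79 W m^-2.
Initial: T₁ = [S(1−0.59)/(4σ)]^(1/4) = 101.1 K.
Final:   T₂ = [S(1−0.4)/(4σ)]^(1/4) = 111.2 K.
Change: 111.2 − 101.1 = 10.10 K.

10.1 K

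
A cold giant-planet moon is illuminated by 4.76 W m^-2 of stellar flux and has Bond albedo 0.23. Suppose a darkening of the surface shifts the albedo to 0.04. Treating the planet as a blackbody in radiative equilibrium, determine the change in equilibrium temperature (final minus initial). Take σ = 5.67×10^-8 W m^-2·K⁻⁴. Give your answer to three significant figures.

Before: T₁ = [4.760·0.77/(4σ)]^(1/4) = 63.40 K.
With α = 0.04, T₂ = 67.00 K.
ΔT = T₂ − T₁ = 3.594 K.

3.59 kelvin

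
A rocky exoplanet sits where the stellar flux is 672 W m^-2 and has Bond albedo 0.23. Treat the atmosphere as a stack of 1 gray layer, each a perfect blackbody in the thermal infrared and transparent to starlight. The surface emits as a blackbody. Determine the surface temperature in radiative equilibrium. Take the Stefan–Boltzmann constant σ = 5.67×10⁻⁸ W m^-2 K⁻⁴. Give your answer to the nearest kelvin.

Top-of-atmosphere balance: σT_e⁴ = S(1−α)/4 = 129.4 W m^-2 → T_e = 218.6 K.
Layer-by-layer balance gives σT_s⁴ = (N+1)σT_e⁴, so T_s = 2^¼·218.6 = 259.9 K.

260 K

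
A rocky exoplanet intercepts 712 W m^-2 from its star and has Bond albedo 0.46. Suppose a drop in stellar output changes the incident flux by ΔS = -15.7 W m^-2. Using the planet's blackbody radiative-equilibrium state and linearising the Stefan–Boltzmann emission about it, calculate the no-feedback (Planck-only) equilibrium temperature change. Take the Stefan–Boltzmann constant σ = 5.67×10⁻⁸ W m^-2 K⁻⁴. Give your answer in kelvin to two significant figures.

-1.1 K

Reference equilibrium: T_e = [S(1−α)/(4σ)]^(1/4) = 202.9 K.
TOA radiative forcing: ΔF = (1−α)ΔS/4 = 0.54·(-15.7)/4 = -2.119 W m^-2.
Planck response: λ_P = 4σT_e³ = 4·5.67×10⁻⁸·(202.9)³ = 1.895 W m^-2/K.
So ΔT₀ = -2.119/1.895 = -1.12 K.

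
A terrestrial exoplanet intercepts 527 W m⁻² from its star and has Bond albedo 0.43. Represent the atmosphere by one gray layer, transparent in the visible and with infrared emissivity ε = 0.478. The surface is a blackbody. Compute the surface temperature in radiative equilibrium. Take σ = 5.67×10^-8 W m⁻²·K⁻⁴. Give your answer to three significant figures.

204 K

Effective emission temperature (TOA balance): σT_e⁴ = S(1−α)/4 = 75.10 W m⁻² → T_e = 190.8 K.
Surface balance with a leaky layer gives σT_s⁴ = σT_e⁴·2/(2−ε), so T_s = T_e·[2/(2−0.478)]^(1/4) = 204.3 K.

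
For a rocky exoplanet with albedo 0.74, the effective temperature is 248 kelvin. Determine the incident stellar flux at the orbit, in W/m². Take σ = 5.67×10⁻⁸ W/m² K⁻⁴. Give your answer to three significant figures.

3300 W/m²

From S(1−α)/4 = σT⁴: S = 4σT⁴/(1−α).
σT⁴ = 5.67×10⁻⁸·(248)⁴ = 214.5 W/m².
So S = 4×214.5/(1−0.74) = 3300 W/m².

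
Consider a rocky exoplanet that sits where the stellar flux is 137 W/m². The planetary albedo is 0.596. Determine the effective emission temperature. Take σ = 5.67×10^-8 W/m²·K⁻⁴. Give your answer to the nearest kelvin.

Averaging over the sphere, the absorbed flux is S(1−α)/4 = 13.84 W/m².
Balancing against σT⁴: T = (13.84/5.67×10⁻⁸)^(1/4) = 125.0 K.

125 K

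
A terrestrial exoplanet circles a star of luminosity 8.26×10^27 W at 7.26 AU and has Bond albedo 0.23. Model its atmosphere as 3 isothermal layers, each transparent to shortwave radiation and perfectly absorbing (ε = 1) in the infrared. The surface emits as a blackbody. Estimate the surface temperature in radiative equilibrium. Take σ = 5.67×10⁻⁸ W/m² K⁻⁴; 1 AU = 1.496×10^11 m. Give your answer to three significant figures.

Orbital distance: d = 7.26 AU = 1.086×10^12 m.
Spreading L over a sphere of radius d: S = 8.26×10^27/(4π·1.09×10^12²) = 557.2 W/m².
The effective emission temperature is T_e = [S(1−α)/(4σ)]^¼ = 208.6 K.
With N = 3 opaque layers, T_s = (N+1)^(1/4)·T_e = 4^(1/4)·208.6 = 294.9 K.

295 kelvin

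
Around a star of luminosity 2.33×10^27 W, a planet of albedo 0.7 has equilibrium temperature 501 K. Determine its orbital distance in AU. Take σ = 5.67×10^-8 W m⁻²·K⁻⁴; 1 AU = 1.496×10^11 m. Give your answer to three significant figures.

0.417 AU

The flux needed for this T is 4σT⁴/(1−0.7) = 47630 W m⁻².
S = L/(4πd²) → d = √(L/4πS) = √(2.33×10^27/(4π·47630)) = 6.239×10^10 m = 0.4171 AU.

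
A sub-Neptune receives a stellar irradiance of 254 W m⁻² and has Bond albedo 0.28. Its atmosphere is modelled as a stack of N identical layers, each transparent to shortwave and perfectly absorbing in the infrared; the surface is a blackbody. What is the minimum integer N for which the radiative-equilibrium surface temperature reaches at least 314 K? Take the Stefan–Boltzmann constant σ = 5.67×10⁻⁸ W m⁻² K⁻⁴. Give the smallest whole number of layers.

12

Top-of-atmosphere balance: σT_e⁴ = S(1−α)/4 = 45.72 W m⁻² → T_e = 168.5 K.
T_s = (N+1)^(1/4)·T_e ≥ 314 K requires N+1 ≥ (T_s/T_e)⁴ = (314/168.5)⁴ = 12.056.
The minimum whole number is N = 12.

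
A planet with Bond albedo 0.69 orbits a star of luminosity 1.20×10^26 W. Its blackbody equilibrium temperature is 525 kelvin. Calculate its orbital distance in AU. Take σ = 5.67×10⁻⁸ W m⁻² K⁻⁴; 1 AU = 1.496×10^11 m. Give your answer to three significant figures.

The flux needed for this T is 4σT⁴/(1−0.69) = 55580 W m⁻².
Then d = [L/(4πS)]^(1/2) = 1.311×10^10 m, i.e. 0.08762 AU.

0.0876 AU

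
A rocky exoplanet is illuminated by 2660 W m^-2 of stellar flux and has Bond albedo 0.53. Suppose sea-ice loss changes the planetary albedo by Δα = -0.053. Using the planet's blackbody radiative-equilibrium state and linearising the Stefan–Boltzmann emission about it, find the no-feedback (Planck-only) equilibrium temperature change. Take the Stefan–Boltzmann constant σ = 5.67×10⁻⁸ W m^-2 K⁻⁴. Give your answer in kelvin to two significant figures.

7.7 K

The baseline emission temperature is T_e = 272.5 K.
The change in absorbed flux is Δ[S(1−α)/4] = −SΔα/4 = 35.24 W m^-2.
Linearising σT⁴ gives d(σT⁴)/dT = 4σT_e³ = 4.588 W m^-2 per K.
ΔT₀ = ΔF/λ_P = 35.24/4.588 = 7.68 K.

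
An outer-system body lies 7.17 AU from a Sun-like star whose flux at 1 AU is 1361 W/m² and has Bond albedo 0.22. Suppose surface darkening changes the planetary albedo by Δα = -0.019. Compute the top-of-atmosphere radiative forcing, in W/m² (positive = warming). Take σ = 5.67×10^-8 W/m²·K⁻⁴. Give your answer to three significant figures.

0.126 W/m²

By the inverse-square law, S = 1361/7.17² = 26.47 W/m².
ΔF = −(S/4)Δα = −(26.47/4)×(-0.019) = 0.1258 W/m².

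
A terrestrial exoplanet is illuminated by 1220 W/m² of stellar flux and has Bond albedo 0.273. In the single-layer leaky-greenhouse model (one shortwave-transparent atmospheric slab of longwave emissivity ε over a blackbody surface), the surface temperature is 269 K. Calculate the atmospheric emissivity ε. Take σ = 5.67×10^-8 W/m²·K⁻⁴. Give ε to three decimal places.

First, T_e = [1220·(1−0.273)/(4σ)]^(1/4) = 250.1 K.
Since (2−ε)/2 = (T_e/T_s)⁴ = 0.7469, ε = 0.5063.

0.506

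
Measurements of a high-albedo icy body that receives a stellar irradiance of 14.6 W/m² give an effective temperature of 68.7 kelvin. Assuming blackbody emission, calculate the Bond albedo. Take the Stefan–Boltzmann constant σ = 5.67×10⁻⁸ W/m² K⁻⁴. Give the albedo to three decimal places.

Rearranging the radiative balance, α = 1 − 4σT⁴/S.
4σT⁴ = 4·5.67×10⁻⁸·(68.7)⁴ = 5.052 W/m².
1−α = 5.052/14.60 = 0.3460, so α = 0.6540.

0.654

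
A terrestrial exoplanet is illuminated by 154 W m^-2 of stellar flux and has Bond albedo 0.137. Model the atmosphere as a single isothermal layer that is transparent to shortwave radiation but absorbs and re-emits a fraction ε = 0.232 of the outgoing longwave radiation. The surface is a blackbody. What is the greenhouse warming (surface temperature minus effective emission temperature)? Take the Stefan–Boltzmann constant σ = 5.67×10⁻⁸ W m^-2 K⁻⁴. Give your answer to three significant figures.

4.87 K

Effective emission temperature (TOA balance): σT_e⁴ = S(1−α)/4 = 33.23 W m^-2 → T_e = 155.6 K.
The surface balance (absorbed SW + ε·downward IR = σT_s⁴) with T_a⁴ = T_s⁴/2 reduces to T_s = T_e·[2/(2−ε)]^¼ = 160.5 K.
The atmosphere warms the surface by 4.871 K.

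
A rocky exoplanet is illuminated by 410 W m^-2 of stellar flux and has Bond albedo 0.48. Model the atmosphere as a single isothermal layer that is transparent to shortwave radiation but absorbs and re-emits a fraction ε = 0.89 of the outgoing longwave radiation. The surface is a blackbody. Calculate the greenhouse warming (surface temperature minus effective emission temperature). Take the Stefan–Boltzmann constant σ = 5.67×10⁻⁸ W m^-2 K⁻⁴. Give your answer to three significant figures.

The planet radiates to space at T_e = [S(1−α)/(4σ)]^(1/4) = 175.1 K.
For a single slab of emissivity ε, T_s⁴ = 2T_e⁴/(2−ε); thus T_s = 175.1·(1.802)^(1/4) = 202.9 K.
Greenhouse warming: T_s − T_e = 27.77 K.

27.8 K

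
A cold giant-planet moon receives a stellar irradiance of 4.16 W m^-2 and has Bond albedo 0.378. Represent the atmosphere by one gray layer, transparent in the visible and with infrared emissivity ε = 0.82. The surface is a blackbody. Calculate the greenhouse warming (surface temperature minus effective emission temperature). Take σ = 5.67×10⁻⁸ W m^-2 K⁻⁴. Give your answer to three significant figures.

8.19 kelvin

At the top of the atmosphere, σT_e⁴ = S(1−α)/4 = 0.6469 W m^-2, giving T_e = 58.12 K.
The surface balance (absorbed SW + ε·downward IR = σT_s⁴) with T_a⁴ = T_s⁴/2 reduces to T_s = T_e·[2/(2−ε)]^¼ = 66.31 K.
The atmosphere warms the surface by 8.195 K.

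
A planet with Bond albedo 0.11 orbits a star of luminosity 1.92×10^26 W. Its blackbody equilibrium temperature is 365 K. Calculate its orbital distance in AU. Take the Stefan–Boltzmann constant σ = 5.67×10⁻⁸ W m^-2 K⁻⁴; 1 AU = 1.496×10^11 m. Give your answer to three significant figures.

Required flux: S = 4σT⁴/(1−α) = 4523 W m^-2.
S = L/(4πd²) → d = √(L/4πS) = √(1.92×10^26/(4π·4523)) = 5.812×10^10 m = 0.3885 AU.

0.389 AU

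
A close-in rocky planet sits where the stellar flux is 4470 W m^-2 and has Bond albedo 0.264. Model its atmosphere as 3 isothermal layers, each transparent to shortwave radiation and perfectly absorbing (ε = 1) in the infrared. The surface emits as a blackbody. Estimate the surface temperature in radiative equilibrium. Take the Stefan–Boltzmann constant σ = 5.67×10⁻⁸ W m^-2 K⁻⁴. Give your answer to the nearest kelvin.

491 K

Top-of-atmosphere balance: σT_e⁴ = S(1−α)/4 = 822.5 W m^-2 → T_e = 347.0 K.
With N = 3 opaque layers, T_s = (N+1)^(1/4)·T_e = 4^(1/4)·347.0 = 490.8 K.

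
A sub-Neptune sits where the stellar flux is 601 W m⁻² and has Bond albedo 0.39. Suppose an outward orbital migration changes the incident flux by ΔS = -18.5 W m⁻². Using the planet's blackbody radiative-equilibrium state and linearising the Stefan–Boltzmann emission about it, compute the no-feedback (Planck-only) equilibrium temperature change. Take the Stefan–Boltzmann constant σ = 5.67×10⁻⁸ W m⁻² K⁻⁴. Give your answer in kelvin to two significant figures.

-1.5 K

Unperturbed T_e = [601.0·(1−0.39)/(4σ)]^¼ = 200.5 K.
Only a fraction (1−α) is absorbed and it's spread over 4πR², so ΔF = (1−α)ΔS/4 = -2.821 W m⁻².
Planck response: λ_P = 4σT_e³ = 4·5.67×10⁻⁸·(200.5)³ = 1.828 W m⁻²/K.
Hence the no-feedback warming is ΔF/(4σT_e³) = -1.54 K.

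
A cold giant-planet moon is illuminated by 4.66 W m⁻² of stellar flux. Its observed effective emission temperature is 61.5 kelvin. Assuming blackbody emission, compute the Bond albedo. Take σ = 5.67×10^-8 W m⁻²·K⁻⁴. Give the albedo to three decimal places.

0.304

Energy balance: S(1−α)/4 = σT⁴, so 1−α = 4σT⁴/S.
4σT⁴ = 4·5.67×10⁻⁸·(61.5)⁴ = 3.244 W m⁻².
Hence α = 1 − 3.244/4.660 = 0.3038.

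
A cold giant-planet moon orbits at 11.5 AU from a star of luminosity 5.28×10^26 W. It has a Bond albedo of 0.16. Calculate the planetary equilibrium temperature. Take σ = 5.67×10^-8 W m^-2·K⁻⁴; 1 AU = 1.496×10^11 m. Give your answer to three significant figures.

d = 11.5 × 1.496×10^11 m = 1.720×10^12 m.
Flux at the orbit: S = L/(4πd²) = 5.28×10^26/(4π·(1.72×10^12)²) = 14.20 W m^-2.
Absorbed flux (global mean): S(1−α)/4 = 14.20·0.84/4 = 2.981 W m^-2.
Balancing against σT⁴: T = (2.981/5.67×10⁻⁸)^(1/4) = 85.15 K.

85.2 K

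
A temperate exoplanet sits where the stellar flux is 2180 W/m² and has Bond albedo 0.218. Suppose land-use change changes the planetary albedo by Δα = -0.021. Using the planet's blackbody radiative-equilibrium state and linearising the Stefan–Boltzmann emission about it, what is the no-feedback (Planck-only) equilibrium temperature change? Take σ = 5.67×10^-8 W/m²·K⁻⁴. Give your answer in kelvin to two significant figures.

2.0 kelvin

The baseline emission temperature is T_e = 294.4 K.
ΔF = −(S/4)Δα = −(2180/4)×(-0.021) = 11.45 W/m².
Linearising σT⁴ gives d(σT⁴)/dT = 4σT_e³ = 5.790 W/m² per K.
Hence the no-feedback warming is ΔF/(4σT_e³) = 1.98 K.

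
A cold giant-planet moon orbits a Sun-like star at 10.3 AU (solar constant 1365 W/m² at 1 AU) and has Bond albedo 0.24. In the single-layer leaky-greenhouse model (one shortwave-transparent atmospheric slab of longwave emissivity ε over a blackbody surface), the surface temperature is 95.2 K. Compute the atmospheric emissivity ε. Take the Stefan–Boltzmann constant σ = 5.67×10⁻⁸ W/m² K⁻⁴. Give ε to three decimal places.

Flux at the orbit: S = 1365/(10.3)² = 12.87 W/m².
First, T_e = [12.87·(1−0.24)/(4σ)]^(1/4) = 81.03 K.
T_s⁴ = T_e⁴·2/(2−ε) → ε = 2 − 2(T_e/T_s)⁴ = 2 − 2·(81.03/95.2)⁴ = 0.9502.

0.950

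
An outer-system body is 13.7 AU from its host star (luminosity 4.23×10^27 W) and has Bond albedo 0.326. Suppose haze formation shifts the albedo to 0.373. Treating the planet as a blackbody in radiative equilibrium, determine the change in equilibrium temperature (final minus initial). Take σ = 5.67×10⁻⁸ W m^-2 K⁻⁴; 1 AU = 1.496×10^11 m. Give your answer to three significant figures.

-2.22 K

d = 13.7 × 1.496×10^11 m = 2.050×10^12 m.
Flux at the orbit: S = L/(4πd²) = 4.23×10^27/(4π·(2.05×10^12)²) = 80.14 W m^-2.
Initial: T₁ = [S(1−0.326)/(4σ)]^(1/4) = 124.2 K.
With α = 0.373, T₂ = 122.0 K.
ΔT = T₂ − T₁ = -2.225 K.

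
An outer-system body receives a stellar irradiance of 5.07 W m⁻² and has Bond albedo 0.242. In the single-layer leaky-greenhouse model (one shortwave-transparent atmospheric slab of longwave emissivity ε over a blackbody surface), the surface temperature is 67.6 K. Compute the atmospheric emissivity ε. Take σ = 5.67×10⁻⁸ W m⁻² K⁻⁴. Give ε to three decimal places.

TOA balance gives T_e = 64.16 K.
T_s⁴ = T_e⁴·2/(2−ε) → ε = 2 − 2(T_e/T_s)⁴ = 2 − 2·(64.16/67.6)⁴ = 0.3772.

0.377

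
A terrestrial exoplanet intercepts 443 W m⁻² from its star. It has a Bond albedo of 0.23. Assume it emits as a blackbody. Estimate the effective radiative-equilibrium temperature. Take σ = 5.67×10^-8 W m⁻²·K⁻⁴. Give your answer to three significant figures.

197 K

The planet absorbs (1−α)S over its disc πR² and re-emits over 4πR², so the mean absorbed flux is (1−0.23)·443.0/4 = 85.28 W m⁻².
Set σT⁴ = 85.28 → T = (85.28/σ)^(1/4) = 196.9 K.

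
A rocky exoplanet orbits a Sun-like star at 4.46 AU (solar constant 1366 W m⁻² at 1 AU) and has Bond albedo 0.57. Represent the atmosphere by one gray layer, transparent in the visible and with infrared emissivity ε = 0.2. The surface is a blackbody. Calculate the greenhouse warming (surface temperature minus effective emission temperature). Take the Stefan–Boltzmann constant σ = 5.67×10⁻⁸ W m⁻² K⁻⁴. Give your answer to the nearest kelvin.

Flux at the orbit: S = 1366/(4.46)² = 68.67 W m⁻².
At the top of the atmosphere, σT_e⁴ = S(1−α)/4 = 7.382 W m⁻², giving T_e = 106.8 K.
Surface balance with a leaky layer gives σT_s⁴ = σT_e⁴·2/(2−ε), so T_s = T_e·[2/(2−0.2)]^(1/4) = 109.7 K.
T_s − T_e = 109.7 − 106.8 = 2.851 K.

3 K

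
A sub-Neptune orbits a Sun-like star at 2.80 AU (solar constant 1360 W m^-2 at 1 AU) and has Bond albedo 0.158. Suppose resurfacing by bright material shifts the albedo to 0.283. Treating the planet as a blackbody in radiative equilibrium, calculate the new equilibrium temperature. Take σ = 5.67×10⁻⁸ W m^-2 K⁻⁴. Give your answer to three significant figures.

153 K

Irradiance scales as 1/d², so S = 1360 W m^-2 × (1/2.80)² = 173.5 W m^-2.
With the new albedo, S(1−α₂)/4 = 31.09 W m^-2, so T₂ = 153.0 K.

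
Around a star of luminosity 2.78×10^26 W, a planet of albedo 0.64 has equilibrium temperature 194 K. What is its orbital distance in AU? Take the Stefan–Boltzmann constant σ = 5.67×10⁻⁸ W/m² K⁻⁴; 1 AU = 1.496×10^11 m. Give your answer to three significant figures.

1.05 AU

Required flux: S = 4σT⁴/(1−α) = 892.4 W/m².
From L = 4πd²S, d = √(2.78×10^26/(4π·892.4)) = 1.575×10^11 m = 1.052 AU.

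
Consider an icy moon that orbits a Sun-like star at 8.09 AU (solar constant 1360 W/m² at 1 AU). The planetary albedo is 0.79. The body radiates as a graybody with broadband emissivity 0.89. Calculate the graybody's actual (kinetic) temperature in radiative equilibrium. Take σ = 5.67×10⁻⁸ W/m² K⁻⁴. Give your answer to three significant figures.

68.2 kelvin

Irradiance scales as 1/d², so S = 1360 W/m² × (1/8.09)² = 20.78 W/m².
Absorbed flux (global mean): S(1−α)/4 = 20.78·0.21/4 = 1.091 W/m².
Equating to εσT⁴ with ε = 0.89: T = (1.091/0.89σ)^(1/4) = 68.19 K.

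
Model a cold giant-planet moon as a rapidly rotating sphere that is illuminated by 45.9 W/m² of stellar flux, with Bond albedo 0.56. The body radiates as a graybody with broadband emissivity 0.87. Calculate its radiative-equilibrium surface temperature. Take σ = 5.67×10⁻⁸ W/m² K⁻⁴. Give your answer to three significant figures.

101 K

Absorbed flux (global mean): S(1−α)/4 = 45.90·0.44/4 = 5.049 W/m².
Equating to εσT⁴ with ε = 0.87: T = (5.049/0.87σ)^(1/4) = 100.6 K.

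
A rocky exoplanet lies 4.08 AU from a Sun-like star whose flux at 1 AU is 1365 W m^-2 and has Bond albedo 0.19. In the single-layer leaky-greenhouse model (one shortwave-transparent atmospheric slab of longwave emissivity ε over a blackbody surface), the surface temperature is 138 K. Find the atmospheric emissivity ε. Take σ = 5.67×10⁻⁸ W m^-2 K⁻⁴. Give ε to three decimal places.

0.385

Flux at the orbit: S = 1365/(4.08)² = 82.00 W m^-2.
TOA balance gives T_e = 130.8 K.
T_s⁴ = T_e⁴·2/(2−ε) → ε = 2 − 2(T_e/T_s)⁴ = 2 − 2·(130.8/138)⁴ = 0.3850.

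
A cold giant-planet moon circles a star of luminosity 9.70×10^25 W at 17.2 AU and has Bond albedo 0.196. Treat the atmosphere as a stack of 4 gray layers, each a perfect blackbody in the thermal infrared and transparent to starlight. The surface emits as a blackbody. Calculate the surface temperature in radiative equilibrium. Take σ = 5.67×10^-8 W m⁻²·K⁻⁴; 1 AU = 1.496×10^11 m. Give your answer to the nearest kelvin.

d = 17.2 × 1.496×10^11 m = 2.573×10^12 m.
Spreading L over a sphere of radius d: S = 9.70×10^25/(4π·2.57×10^12²) = 1.166 W m⁻².
The effective emission temperature is T_e = [S(1−α)/(4σ)]^¼ = 45.09 K.
Layer-by-layer balance gives σT_s⁴ = (N+1)σT_e⁴, so T_s = 5^¼·45.09 = 67.42 K.

67 K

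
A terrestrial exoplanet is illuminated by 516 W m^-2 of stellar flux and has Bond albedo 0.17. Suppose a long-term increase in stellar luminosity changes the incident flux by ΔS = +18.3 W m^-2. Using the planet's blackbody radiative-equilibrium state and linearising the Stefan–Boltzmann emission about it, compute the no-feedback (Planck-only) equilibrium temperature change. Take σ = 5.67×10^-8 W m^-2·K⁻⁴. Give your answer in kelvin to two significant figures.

1.8 kelvin

Unperturbed T_e = [516.0·(1−0.17)/(4σ)]^¼ = 208.5 K.
ΔF = Δ[S(1−α)]/4 = (1−0.17)·+18.3/4 = 3.797 W m^-2.
The Planck feedback parameter is 4σT_e³ = 2.055 W m^-2/K.
ΔT₀ = ΔF/λ_P = 3.797/2.055 = 1.85 K.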